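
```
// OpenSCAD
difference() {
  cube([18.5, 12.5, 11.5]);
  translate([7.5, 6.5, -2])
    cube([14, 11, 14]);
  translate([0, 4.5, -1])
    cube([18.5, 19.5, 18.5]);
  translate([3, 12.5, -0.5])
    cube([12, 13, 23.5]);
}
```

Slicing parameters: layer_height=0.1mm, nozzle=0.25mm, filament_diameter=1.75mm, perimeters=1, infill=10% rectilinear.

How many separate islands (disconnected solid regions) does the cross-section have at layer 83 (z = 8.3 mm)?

1

At z = 8.3 mm: the 18.5×12.5 cube contributes its full rectangle; the cube at (7.5, 6.5) is present — its section is the full 14×11 rectangle; the 18.5×19.5 cube at (0, 4.5) contributes its full rectangle; the cube at (3, 12.5) (footprint 12×13) is included at this height; Subtracting the remaining from the first: starting from the 18.5×12.5 cube, the 14×11 cube at (7.5, 6.5) partially overlaps it — only the 66.00 mm² overlap (of its 154.00 mm²) is removed, clipping the outline; the 18.5×19.5 cube at (0, 4.5) partially overlaps it — only the 82.00 mm² overlap (of its 360.75 mm²) is removed, clipping the outline; the 12×13 cube at (3, 12.5) misses the remaining region (no effect) — 1 connected region. Overall, the cross-section is a single solid region. Island count = 1.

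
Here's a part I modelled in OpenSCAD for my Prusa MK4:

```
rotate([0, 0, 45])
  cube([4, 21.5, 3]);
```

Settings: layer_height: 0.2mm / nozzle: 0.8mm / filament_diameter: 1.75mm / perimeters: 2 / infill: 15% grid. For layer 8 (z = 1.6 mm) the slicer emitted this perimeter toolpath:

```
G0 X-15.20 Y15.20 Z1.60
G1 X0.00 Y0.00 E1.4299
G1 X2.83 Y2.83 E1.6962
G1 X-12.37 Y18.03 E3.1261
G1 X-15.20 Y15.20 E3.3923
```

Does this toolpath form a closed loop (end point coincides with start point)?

yes

Start point (G0): (-15.20, 15.20). End point (last G1): the path returns to the start — closed.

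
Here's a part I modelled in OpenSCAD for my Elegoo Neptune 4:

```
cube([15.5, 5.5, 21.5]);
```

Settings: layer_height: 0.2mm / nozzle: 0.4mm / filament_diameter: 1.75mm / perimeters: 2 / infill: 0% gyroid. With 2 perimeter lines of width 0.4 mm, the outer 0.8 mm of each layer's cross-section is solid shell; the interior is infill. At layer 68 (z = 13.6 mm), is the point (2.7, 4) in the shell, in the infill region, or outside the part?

infill

At z = 13.6 mm: the cube (footprint 15.5×5.5) is included at this height. Overall, the cross-section is a single solid region. The nearest boundary edge runs (15.50, 5.50)→(0.00, 5.50); distance from the point to it = 1.50 mm. The point is inside the cross-section and 1.50 mm from the nearest boundary — more than the 0.8 mm shell width (2 × 0.4), so it's in the infill interior.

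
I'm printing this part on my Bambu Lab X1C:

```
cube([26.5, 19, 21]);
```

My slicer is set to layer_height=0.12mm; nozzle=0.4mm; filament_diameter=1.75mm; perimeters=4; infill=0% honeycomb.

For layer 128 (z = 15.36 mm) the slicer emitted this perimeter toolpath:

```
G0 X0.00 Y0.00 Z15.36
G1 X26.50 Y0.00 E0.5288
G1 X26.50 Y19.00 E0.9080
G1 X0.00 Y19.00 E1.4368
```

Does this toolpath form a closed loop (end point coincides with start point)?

Start point (G0): (0.00, 0.00). End point (last G1): the path does not return to the start — open.

no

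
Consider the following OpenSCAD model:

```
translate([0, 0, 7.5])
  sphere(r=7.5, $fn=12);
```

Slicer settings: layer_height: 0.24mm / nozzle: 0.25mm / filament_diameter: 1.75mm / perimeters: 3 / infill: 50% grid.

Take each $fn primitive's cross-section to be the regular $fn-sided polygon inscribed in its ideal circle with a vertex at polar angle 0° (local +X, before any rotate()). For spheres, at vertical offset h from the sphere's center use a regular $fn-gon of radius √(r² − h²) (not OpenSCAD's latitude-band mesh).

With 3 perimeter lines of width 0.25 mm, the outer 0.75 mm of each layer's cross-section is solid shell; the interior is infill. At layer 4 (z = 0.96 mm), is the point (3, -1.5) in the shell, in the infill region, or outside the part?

shell

At z = 0.96 mm: the r=7.5 sphere contributes a regular 12-gon of circumradius √(7.5²−6.54²) = 3.671. Overall, the cross-section is a single solid region. The nearest boundary edge runs (3.18, -1.84)→(3.67, 0.00); distance from the point to it = 0.26 mm. The point is inside the cross-section, 0.26 mm from the nearest boundary — within the 0.75 mm shell band (3 × 0.25).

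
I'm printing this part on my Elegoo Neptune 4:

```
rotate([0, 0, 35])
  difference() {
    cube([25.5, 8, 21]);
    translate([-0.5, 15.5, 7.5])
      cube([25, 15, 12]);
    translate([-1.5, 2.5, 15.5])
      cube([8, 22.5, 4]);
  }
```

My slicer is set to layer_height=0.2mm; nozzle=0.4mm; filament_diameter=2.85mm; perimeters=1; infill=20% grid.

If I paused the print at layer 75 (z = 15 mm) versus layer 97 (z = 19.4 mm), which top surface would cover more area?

Layer 75 (z = 15): the cube is present — its section is the full 25.5×8 rectangle (area 204.00 mm²); the cube at (-0.5, 15.5) (footprint 25×15) is included at this height (area 375.00 mm²); the cube at (-1.5, 2.5) is not intersected at this z (z outside [15.5, 19.5]); Subtracting the remaining from the first: starting from the 25.5×8 cube (204.00 mm²), the 25×15 cube at (-0.5, 15.5) misses the remaining region (no effect) — area = 204.00 mm²; (rotated 35° about Z; rotation is an isometry so areas/perimeters/island counts are preserved). So its area = 204.00 mm². Layer 97 (z = 19.4): the cube is present — its section is the full 25.5×8 rectangle (area 204.00 mm²); the 25×15 cube at (-0.5, 15.5) contributes its full rectangle (area 375.00 mm²); the cube at (-1.5, 2.5) (footprint 8×22.5) is included at this height (area 180.00 mm²); Subtracting the remaining from the first: starting from the 25.5×8 cube (204.00 mm²), the 25×15 cube at (-0.5, 15.5) misses the remaining region (no effect); the 8×22.5 cube at (-1.5, 2.5) partially overlaps it — only the 35.75 mm² overlap (of its 180.00 mm²) is removed, clipping the outline — area = 168.25 mm²; (rotated 35° about Z; rotation is an isometry so areas/perimeters/island counts are preserved). So its area = 168.25 mm². Layer 75 is larger (204.00 vs 168.25 mm²).

layer 75 (z = 15 mm)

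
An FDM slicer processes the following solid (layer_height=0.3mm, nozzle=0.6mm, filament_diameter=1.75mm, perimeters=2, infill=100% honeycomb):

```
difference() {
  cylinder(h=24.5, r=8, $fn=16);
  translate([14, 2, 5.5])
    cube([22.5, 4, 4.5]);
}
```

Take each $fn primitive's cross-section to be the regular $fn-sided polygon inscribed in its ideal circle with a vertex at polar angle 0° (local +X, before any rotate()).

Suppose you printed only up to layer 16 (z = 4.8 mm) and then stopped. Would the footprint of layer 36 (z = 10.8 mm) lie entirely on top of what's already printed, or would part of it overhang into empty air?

entirely on top

Compare the two slices. At z = 4.8: the r=8 cylinder contributes a regular 16-gon of circumradius 8 (area = (16/2)·8.000²·sin(360°/16) = 195.93 mm²); the cube at (14, 2) is not intersected at this z (z outside [5.5, 10]); Subtracting the remaining from the first: none of the subtracted shapes is present at this height, so the r=8 cylinder is unchanged — area = 195.93 mm². At z = 10.8: the r=8 cylinder gives a regular 16-gon of circumradius 8 (constant along its height) (area = (16/2)·8.000²·sin(360°/16) = 195.93 mm²); the cube at (14, 2) is not intersected at this z (z outside [5.5, 10]); Subtracting the remaining from the first: none of the subtracted shapes is present at this height, so the r=8 cylinder is unchanged — area = 195.93 mm². Checking containment: the cross-section at z = 10.8 is a subset of the cross-section at z = 4.8.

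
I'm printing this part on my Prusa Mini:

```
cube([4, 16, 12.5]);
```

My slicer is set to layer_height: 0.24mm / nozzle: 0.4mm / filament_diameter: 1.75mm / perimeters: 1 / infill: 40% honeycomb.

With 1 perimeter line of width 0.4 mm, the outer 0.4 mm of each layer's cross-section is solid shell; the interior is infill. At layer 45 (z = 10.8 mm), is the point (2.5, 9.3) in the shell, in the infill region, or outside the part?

infill

At z = 10.8 mm: the cube (footprint 4×16) is included at this height. Overall, the cross-section is a single solid region. The nearest boundary edge runs (4.00, 0.00)→(4.00, 16.00); distance from the point to it = 1.50 mm. The point is inside the cross-section and 1.50 mm from the nearest boundary — more than the 0.4 mm shell width (1 × 0.4), so it's in the infill interior.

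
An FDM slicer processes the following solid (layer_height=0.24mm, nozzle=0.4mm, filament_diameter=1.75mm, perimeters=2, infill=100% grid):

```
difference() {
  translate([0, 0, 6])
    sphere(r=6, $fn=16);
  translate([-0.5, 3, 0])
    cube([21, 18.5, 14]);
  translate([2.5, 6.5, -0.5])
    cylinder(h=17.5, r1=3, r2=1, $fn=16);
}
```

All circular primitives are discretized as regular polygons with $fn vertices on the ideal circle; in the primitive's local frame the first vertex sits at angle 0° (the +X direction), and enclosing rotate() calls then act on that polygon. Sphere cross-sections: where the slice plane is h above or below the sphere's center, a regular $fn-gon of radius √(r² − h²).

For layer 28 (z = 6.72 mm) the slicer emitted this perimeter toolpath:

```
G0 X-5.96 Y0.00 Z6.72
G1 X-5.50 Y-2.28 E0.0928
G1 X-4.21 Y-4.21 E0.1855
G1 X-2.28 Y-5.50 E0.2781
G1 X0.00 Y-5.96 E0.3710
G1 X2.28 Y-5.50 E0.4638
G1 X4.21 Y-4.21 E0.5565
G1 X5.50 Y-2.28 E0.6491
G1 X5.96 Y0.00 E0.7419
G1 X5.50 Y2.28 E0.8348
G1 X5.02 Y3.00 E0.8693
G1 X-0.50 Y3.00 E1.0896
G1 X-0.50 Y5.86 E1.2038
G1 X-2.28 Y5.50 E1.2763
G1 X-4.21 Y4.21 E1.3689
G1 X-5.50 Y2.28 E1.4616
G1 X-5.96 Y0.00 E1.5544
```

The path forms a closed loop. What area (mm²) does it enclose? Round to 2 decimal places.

Apply the shoelace formula to the sequence of (X, Y) vertices; enclosed area = 96.83 mm².

96.83 mm²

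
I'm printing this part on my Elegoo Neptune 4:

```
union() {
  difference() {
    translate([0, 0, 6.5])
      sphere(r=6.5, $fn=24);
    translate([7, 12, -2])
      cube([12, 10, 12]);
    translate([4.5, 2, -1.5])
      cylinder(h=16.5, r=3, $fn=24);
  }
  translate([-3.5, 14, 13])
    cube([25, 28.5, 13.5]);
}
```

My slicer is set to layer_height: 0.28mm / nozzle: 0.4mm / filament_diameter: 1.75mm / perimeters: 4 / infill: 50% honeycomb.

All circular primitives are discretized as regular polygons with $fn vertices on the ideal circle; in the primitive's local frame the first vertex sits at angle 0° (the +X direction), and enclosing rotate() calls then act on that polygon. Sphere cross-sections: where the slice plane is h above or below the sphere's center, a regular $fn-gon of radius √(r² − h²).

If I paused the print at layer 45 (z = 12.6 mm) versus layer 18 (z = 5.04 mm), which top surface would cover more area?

Layer 45 (z = 12.6): the r=6.5 sphere slices to a regular 24-gon of circumradius 2.245 (√(r²−h²) with h=6.1 from center) (area = (24/2)·2.245²·sin(360°/24) = 15.65 mm²); the cube at (7, 12) is absent (z outside [-2, 10]); the r=3 cylinder at (4.5, 2) gives a regular 24-gon of circumradius 3 (constant along its height) (area = (24/2)·3.000²·sin(360°/24) = 27.95 mm²); Taking the first minus the rest: starting from the r=6.5 sphere (15.65 mm²), the r=3 cylinder at (4.5, 2) partially overlaps it — only the 0.33 mm² overlap (of its 27.95 mm²) is removed, clipping the outline — area = 15.32 mm²; the cube at (-3.5, 14) is not intersected at this z (z outside [13, 26.5]); Merging all regions: only the result so far is present, so the union is just that shape — area = 15.32 mm². So its area = 15.32 mm². Layer 18 (z = 5.04): the r=6.5 sphere contributes a regular 24-gon of circumradius √(6.5²−1.46²) = 6.334 (area = (24/2)·6.334²·sin(360°/24) = 124.60 mm²); the cube at (7, 12) (footprint 12×10) is included at this height (area 120.00 mm²); the r=3 cylinder at (4.5, 2) contributes a regular 24-gon of circumradius 3 (area = (24/2)·3.000²·sin(360°/24) = 27.95 mm²); After the difference (first − rest): starting from the r=6.5 sphere (124.60 mm²), the 12×10 cube at (7, 12) misses the remaining region (no effect); the r=3 cylinder at (4.5, 2) partially overlaps it — only the 20.69 mm² overlap (of its 27.95 mm²) is removed, clipping the outline — area = 103.91 mm²; the cube at (-3.5, 14) is absent (z outside [13, 26.5]); Taking the union: only the result so far is present, so the union is just that shape — area = 103.91 mm². So its area = 103.91 mm². Layer 18 is larger (103.91 vs 15.32 mm²).

layer 18 (z = 5.04 mm)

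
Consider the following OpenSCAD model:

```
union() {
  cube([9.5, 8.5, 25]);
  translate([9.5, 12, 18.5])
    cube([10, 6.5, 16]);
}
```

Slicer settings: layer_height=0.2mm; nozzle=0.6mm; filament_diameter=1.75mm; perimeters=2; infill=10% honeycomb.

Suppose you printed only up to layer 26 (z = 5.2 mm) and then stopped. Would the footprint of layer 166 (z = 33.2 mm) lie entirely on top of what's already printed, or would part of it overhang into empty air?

part overhangs

Compare the two slices. At z = 5.2: the cube is present — its section is the full 9.5×8.5 rectangle (area 80.75 mm²); the cube at (9.5, 12) does not reach this height (z outside [18.5, 34.5]); Combining (union): only the 9.5×8.5 cube is present, so the union is just that shape — area = 80.75 mm². At z = 33.2: the cube is absent (z outside [0, 25]); the 10×6.5 cube at (9.5, 12) contributes its full rectangle (area 65.00 mm²); Merging all regions: only the 10×6.5 cube at (9.5, 12) is present, so the union is just that shape — area = 65.00 mm². Checking containment: at z = 33.2 the cross-section extends beyond the z = 5.2 cross-section by about 65.00 mm².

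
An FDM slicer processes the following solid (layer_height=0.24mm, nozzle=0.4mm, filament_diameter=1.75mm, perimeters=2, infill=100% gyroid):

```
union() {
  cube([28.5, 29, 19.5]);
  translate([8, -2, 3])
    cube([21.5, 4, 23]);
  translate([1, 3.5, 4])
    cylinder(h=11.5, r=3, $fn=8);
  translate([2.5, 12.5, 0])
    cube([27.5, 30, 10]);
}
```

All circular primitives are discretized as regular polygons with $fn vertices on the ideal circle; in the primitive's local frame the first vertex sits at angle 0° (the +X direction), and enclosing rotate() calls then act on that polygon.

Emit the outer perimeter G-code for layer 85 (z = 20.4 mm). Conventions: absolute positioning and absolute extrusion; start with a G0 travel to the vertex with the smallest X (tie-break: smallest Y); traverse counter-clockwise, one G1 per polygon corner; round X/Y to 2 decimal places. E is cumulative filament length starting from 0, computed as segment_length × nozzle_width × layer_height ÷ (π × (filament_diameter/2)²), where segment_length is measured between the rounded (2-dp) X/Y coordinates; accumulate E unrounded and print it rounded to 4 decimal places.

At z = 20.4 mm: the cube is absent (z outside [0, 19.5]); the cube at (8, -2) (footprint 21.5×4) is included at this height; the cylinder at (1, 3.5) does not reach this height (z outside [4, 15.5]); the cube at (2.5, 12.5) does not reach this height (z outside [0, 10]); Taking the union: only the 21.5×4 cube at (8, -2) is present, so the union is just that shape — 1 connected region. The outline is a single polygon with 4 vertices. Extrusion per mm of travel: 0.4 × 0.24 / (π × 0.875²) = 0.039912. Accumulating E over each segment gives final E = 2.0355.

G0 X8.00 Y-2.00 Z20.40
G1 X29.50 Y-2.00 E0.8581
G1 X29.50 Y2.00 E1.0178
G1 X8.00 Y2.00 E1.8759
G1 X8.00 Y-2.00 E2.0355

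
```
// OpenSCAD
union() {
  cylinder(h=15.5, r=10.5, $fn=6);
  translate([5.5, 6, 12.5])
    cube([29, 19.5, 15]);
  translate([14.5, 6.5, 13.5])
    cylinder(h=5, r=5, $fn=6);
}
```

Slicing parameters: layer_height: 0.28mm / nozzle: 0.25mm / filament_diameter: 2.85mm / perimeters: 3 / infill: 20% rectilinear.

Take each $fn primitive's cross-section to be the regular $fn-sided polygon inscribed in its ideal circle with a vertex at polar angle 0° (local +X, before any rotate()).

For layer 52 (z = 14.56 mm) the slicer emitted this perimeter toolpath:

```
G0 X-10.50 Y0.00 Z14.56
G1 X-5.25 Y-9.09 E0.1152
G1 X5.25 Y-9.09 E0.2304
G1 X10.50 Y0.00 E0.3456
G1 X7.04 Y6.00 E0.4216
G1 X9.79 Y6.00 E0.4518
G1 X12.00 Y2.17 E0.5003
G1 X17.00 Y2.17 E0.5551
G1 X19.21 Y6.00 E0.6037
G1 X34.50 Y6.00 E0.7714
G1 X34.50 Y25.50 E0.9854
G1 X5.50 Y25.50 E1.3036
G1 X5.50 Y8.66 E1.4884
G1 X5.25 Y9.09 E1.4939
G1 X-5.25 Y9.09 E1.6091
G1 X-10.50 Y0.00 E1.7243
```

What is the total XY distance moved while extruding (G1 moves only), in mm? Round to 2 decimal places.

Sum the Euclidean lengths of each G1 segment: total = 157.14 mm.

157.14 mm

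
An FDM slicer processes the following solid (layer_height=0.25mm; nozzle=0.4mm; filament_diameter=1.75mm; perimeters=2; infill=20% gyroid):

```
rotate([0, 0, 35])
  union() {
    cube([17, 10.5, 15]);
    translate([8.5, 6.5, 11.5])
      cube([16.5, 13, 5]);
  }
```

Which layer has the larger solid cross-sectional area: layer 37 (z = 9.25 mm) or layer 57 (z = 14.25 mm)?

Layer 37 (z = 9.25): the cube is present — its section is the full 17×10.5 rectangle (area 178.50 mm²); the cube at (8.5, 6.5) is not intersected at this z (z outside [11.5, 16.5]); Combining (union): only the 17×10.5 cube is present, so the union is just that shape — area = 178.50 mm²; (whole slice rotated 35° about Z — lengths, areas and connectivity unchanged). So its area = 178.50 mm². Layer 57 (z = 14.25): the cube is present — its section is the full 17×10.5 rectangle (area 178.50 mm²); the cube at (8.5, 6.5) (footprint 16.5×13) is included at this height (area 214.50 mm²); Combining (union): the regions partially overlap — summed areas 393.00 mm² minus the doubly-counted overlap 34.00 mm² gives 359.00 mm² — area = 359.00 mm²; (whole slice rotated 35° about Z — lengths, areas and connectivity unchanged). So its area = 359.00 mm². Layer 57 is larger (359.00 vs 178.50 mm²).

layer 57 (z = 14.25 mm)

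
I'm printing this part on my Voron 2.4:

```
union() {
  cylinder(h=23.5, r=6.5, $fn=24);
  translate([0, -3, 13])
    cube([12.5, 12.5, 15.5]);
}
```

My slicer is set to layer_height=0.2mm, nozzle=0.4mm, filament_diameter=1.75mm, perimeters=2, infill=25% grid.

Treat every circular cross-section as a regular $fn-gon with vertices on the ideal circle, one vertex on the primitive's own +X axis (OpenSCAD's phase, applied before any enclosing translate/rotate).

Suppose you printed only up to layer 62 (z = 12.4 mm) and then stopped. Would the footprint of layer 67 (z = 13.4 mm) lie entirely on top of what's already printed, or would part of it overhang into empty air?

part overhangs

Compare the two slices. At z = 12.4: the r=6.5 cylinder gives a regular 24-gon of circumradius 6.5 (constant along its height) (area = (24/2)·6.500²·sin(360°/24) = 131.22 mm²); the cube at (0, -3) is absent (z outside [13, 28.5]); Taking the union: only the r=6.5 cylinder is present, so the union is just that shape — area = 131.22 mm². At z = 13.4: the r=6.5 cylinder gives a regular 24-gon of circumradius 6.5 (constant along its height) (area = (24/2)·6.500²·sin(360°/24) = 131.22 mm²); the cube at (0, -3) is present — its section is the full 12.5×12.5 rectangle (area 156.25 mm²); Combining (union): the regions partially overlap — summed areas 287.47 mm² minus the doubly-counted overlap 51.47 mm² gives 236.00 mm² — area = 236.00 mm². Checking containment: at z = 13.4 the cross-section extends beyond the z = 12.4 cross-section by about 104.78 mm².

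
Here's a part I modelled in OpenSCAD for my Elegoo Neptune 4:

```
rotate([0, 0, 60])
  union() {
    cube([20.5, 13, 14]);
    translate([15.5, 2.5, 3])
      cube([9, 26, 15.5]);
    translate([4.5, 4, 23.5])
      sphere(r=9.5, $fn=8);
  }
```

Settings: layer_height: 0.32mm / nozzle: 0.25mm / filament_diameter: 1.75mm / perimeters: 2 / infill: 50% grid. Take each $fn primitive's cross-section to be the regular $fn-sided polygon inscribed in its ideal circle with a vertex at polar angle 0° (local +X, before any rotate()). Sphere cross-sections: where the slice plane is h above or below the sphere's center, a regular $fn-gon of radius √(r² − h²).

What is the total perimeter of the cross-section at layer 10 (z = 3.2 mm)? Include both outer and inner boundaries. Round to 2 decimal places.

106.00 mm

At z = 3.2 mm: the 20.5×13 cube contributes its full rectangle (perimeter 67.00 mm); the 9×26 cube at (15.5, 2.5) contributes its full rectangle (perimeter 70.00 mm); the sphere at (4.5, 4) is absent (|z−center|=20.300 > r=9.5); Combining (union): the regions partially overlap (shared area 52.50 mm²), so the edge portions inside another operand are dropped and the merged outline is re-measured after clipping — boundary = 106.00 mm; (whole slice rotated 60° about Z — lengths, areas and connectivity unchanged). Overall, the cross-section is a single solid region. Total boundary length (outer) = 106.00 mm.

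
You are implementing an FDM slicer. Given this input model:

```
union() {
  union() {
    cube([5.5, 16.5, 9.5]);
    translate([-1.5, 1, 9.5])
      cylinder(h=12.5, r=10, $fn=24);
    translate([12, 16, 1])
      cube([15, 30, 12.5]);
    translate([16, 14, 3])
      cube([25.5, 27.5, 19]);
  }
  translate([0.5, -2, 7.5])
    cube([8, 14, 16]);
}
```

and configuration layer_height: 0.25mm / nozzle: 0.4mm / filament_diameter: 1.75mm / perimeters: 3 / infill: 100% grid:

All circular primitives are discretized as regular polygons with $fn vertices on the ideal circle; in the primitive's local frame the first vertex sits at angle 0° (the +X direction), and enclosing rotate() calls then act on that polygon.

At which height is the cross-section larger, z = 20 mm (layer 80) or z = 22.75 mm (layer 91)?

Layer 80 (z = 20): the cube is absent (z outside [0, 9.5]); the r=10 cylinder at (-1.5, 1) contributes a regular 24-gon of circumradius 10 (area = (24/2)·10.000²·sin(360°/24) = 310.58 mm²); the cube at (12, 16) is absent (z outside [1, 13.5]); the 25.5×27.5 cube at (16, 14) contributes its full rectangle (area 701.25 mm²); Combining (union): the 2 present regions are separate (no shared area or edge), so areas and boundary lengths simply add and each stays a separate island — area = 1011.83 mm²; the cube at (0.5, -2) is present — its section is the full 8×14 rectangle (area 112.00 mm²); Merging all regions: the regions partially overlap — summed areas 1123.83 mm² minus the doubly-counted overlap 81.29 mm² gives 1042.54 mm² — area = 1042.54 mm². So its area = 1042.54 mm². Layer 91 (z = 22.75): the cube is not intersected at this z (z outside [0, 9.5]); the cylinder at (-1.5, 1) is absent (z outside [9.5, 22]); the cube at (12, 16) does not reach this height (z outside [1, 13.5]); the cube at (16, 14) is absent (z outside [3, 22]); Combining (union): nothing is present at this height; the cube at (0.5, -2) (footprint 8×14) is included at this height (area 112.00 mm²); Taking the union: only the 8×14 cube at (0.5, -2) is present, so the union is just that shape — area = 112.00 mm². So its area = 112.00 mm². Layer 80 is larger (1042.54 vs 112.00 mm²).

layer 80 (z = 20 mm)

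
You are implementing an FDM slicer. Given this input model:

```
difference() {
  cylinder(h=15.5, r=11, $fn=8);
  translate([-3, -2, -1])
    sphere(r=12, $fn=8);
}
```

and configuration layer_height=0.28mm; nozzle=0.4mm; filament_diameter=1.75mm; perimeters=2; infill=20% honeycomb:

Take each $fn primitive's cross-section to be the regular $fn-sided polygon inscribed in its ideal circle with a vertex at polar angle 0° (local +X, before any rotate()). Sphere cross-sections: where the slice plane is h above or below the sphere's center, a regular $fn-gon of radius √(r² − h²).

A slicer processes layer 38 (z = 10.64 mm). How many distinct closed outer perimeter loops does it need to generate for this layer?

At z = 10.64 mm: the cylinder: section is a regular 8-gon, circumradius r=11; the sphere at (-3, -2): section is a regular 8-gon, circumradius = √(r²−h²) = √(12²−11.64²) = 2.917; Subtracting the remaining from the first: starting from the r=11 cylinder, the r=12 sphere at (-3, -2) lies wholly inside it (removes its full 24.07 mm² and its 17.86 mm outline becomes a hole wall) — 1 connected region with 1 hole. The result has 1 disconnected region.

1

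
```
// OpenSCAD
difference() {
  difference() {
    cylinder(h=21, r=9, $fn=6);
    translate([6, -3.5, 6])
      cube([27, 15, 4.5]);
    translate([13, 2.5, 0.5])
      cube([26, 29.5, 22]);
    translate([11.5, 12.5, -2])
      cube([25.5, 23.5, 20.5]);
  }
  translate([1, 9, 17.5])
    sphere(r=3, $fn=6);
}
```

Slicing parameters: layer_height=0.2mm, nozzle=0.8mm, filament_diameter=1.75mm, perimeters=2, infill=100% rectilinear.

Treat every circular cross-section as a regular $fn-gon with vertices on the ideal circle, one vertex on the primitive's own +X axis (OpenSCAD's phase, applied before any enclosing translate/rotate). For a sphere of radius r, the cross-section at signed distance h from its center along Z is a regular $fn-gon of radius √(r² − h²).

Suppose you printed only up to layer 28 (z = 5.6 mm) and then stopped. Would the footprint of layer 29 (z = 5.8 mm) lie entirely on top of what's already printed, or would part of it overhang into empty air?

entirely on top

Compare the two slices. At z = 5.6: the cylinder: section is a regular 6-gon, circumradius r=9 (area = (6/2)·9.000²·sin(360°/6) = 210.44 mm²); the cube at (6, -3.5) is not intersected at this z (z outside [6, 10.5]); the 26×29.5 cube at (13, 2.5) contributes its full rectangle (area 767.00 mm²); the cube at (11.5, 12.5) (footprint 25.5×23.5) is included at this height (area 599.25 mm²); Subtracting the remaining from the first: starting from the r=9 cylinder (210.44 mm²), the 26×29.5 cube at (13, 2.5) misses the remaining region (no effect); the 25.5×23.5 cube at (11.5, 12.5) misses the remaining region (no effect) — area = 210.44 mm²; the sphere at (1, 9) is not intersected at this z (|z−center|=11.900 > r=3); Subtracting the remaining from the first: none of the subtracted shapes is present at this height, so the result so far is unchanged — area = 210.44 mm². At z = 5.8: the r=9 cylinder contributes a regular 6-gon of circumradius 9 (area = (6/2)·9.000²·sin(360°/6) = 210.44 mm²); the cube at (6, -3.5) is not intersected at this z (z outside [6, 10.5]); the cube at (13, 2.5) (footprint 26×29.5) is included at this height (area 767.00 mm²); the cube at (11.5, 12.5) (footprint 25.5×23.5) is included at this height (area 599.25 mm²); Subtracting the remaining from the first: starting from the r=9 cylinder (210.44 mm²), the 26×29.5 cube at (13, 2.5) misses the remaining region (no effect); the 25.5×23.5 cube at (11.5, 12.5) misses the remaining region (no effect) — area = 210.44 mm²; the sphere at (1, 9) does not reach this height (|z−center|=11.700 > r=3); After the difference (first − rest): none of the subtracted shapes is present at this height, so the result so far is unchanged — area = 210.44 mm². Checking containment: the cross-section at z = 5.8 is a subset of the cross-section at z = 5.6.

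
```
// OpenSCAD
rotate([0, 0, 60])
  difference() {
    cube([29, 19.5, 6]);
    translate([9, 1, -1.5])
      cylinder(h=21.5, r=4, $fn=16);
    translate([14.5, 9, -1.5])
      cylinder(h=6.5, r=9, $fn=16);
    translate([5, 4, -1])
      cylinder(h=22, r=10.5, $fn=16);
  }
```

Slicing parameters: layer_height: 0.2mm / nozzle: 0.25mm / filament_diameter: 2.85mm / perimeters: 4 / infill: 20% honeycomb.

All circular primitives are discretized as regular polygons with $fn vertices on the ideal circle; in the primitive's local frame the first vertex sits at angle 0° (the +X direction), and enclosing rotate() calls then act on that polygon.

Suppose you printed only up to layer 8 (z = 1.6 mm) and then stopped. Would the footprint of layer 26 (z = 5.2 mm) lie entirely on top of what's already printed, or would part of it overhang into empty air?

Compare the two slices. At z = 1.6: the cube is present — its section is the full 29×19.5 rectangle (area 565.50 mm²); the r=4 cylinder at (9, 1) contributes a regular 16-gon of circumradius 4 (area = (16/2)·4.000²·sin(360°/16) = 48.98 mm²); the r=9 cylinder at (14.5, 9) gives a regular 16-gon of circumradius 9 (constant along its height) (area = (16/2)·9.000²·sin(360°/16) = 247.98 mm²); the r=10.5 cylinder at (5, 4) contributes a regular 16-gon of circumradius 10.5 (area = (16/2)·10.500²·sin(360°/16) = 337.53 mm²); Taking the first minus the rest: starting from the 29×19.5 cube (565.50 mm²), the r=4 cylinder at (9, 1) partially overlaps it — only the 32.29 mm² overlap (of its 48.98 mm²) is removed, clipping the outline; the r=9 cylinder at (14.5, 9) partially overlaps it — only the 231.99 mm² overlap (of its 247.98 mm²) is removed, clipping the outline; the r=10.5 cylinder at (5, 4) partially overlaps it — only the 83.16 mm² overlap (of its 337.53 mm²) is removed, clipping the outline — area = 218.05 mm²; (whole slice rotated 60° about Z — lengths, areas and connectivity unchanged). At z = 5.2: the cube (footprint 29×19.5) is included at this height (area 565.50 mm²); the r=4 cylinder at (9, 1) gives a regular 16-gon of circumradius 4 (constant along its height) (area = (16/2)·4.000²·sin(360°/16) = 48.98 mm²); the cylinder at (14.5, 9) is not intersected at this z (z outside [-1.5, 5]); the r=10.5 cylinder at (5, 4) contributes a regular 16-gon of circumradius 10.5 (area = (16/2)·10.500²·sin(360°/16) = 337.53 mm²); After the difference (first − rest): starting from the 29×19.5 cube (565.50 mm²), the r=4 cylinder at (9, 1) partially overlaps it — only the 32.29 mm² overlap (of its 48.98 mm²) is removed, clipping the outline; the r=10.5 cylinder at (5, 4) partially overlaps it — only the 162.28 mm² overlap (of its 337.53 mm²) is removed, clipping the outline — area = 370.92 mm²; (whole slice rotated 60° about Z — lengths, areas and connectivity unchanged). Checking containment: at z = 5.2 the cross-section extends beyond the z = 1.6 cross-section by about 152.87 mm².

part overhangs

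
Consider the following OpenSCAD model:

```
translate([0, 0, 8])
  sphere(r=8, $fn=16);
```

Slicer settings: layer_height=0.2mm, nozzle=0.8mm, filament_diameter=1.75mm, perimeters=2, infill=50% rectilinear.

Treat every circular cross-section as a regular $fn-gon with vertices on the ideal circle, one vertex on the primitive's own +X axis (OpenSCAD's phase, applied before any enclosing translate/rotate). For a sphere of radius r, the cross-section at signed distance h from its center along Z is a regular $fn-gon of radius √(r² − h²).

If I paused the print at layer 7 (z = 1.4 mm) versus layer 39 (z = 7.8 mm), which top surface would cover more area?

layer 39 (z = 7.8 mm)

Layer 7 (z = 1.4): the r=8 sphere slices to a regular 16-gon of circumradius 4.521 (√(r²−h²) with h=6.6 from center) (area = (16/2)·4.521²·sin(360°/16) = 62.58 mm²). So its area = 62.58 mm². Layer 39 (z = 7.8): the sphere: section is a regular 16-gon, circumradius = √(r²−h²) = √(8²−0.2²) = 7.997 (area = (16/2)·7.997²·sin(360°/16) = 195.81 mm²). So its area = 195.81 mm². Layer 39 is larger (195.81 vs 62.58 mm²).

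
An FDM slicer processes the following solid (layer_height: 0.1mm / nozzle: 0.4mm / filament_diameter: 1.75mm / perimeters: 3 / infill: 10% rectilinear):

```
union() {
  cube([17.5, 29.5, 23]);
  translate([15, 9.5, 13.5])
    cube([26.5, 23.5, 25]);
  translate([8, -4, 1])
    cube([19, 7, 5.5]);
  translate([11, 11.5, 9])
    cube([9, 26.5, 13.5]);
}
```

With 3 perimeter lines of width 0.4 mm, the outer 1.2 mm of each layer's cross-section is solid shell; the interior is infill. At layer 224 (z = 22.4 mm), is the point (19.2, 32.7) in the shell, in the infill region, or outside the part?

At z = 22.4 mm: the 17.5×29.5 cube contributes its full rectangle; the cube at (15, 9.5) (footprint 26.5×23.5) is included at this height; the cube at (8, -4) does not reach this height (z outside [1, 6.5]); the cube at (11, 11.5) is present — its section is the full 9×26.5 rectangle; Taking the union: the regions partially overlap (shared area 229.50 mm²), so overlapping operands fuse into one piece — 1 connected region. Overall, the cross-section is a single solid region. The nearest boundary edge runs (20.00, 38.00)→(20.00, 33.00); distance from the point to it = 0.85 mm. The point is inside the cross-section, 0.85 mm from the nearest boundary — within the 1.2 mm shell band (3 × 0.4).

shell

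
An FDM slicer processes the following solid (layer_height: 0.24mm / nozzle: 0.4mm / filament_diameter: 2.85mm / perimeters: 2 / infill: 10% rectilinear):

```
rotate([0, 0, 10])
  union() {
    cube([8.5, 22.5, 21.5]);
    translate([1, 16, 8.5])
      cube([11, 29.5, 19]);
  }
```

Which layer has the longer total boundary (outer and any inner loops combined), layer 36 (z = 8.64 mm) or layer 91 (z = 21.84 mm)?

layer 36 (z = 8.64 mm)

Layer 36 (z = 8.64): the cube is present — its section is the full 8.5×22.5 rectangle (perimeter 62.00 mm); the cube at (1, 16) is present — its section is the full 11×29.5 rectangle (perimeter 81.00 mm); Merging all regions: the regions partially overlap (shared area 48.75 mm²), so the edge portions inside another operand are dropped and the merged outline is re-measured after clipping — boundary = 115.00 mm; (whole slice rotated 10° about Z — lengths, areas and connectivity unchanged). So its perimeter = 115.00 mm. Layer 91 (z = 21.84): the cube is absent (z outside [0, 21.5]); the 11×29.5 cube at (1, 16) contributes its full rectangle (perimeter 81.00 mm); Taking the union: only the 11×29.5 cube at (1, 16) is present, so the union is just that shape — boundary = 81.00 mm; (rotated 10° about Z; rotation is an isometry so areas/perimeters/island counts are preserved). So its perimeter = 81.00 mm. Layer 36 is larger (115.00 vs 81.00 mm).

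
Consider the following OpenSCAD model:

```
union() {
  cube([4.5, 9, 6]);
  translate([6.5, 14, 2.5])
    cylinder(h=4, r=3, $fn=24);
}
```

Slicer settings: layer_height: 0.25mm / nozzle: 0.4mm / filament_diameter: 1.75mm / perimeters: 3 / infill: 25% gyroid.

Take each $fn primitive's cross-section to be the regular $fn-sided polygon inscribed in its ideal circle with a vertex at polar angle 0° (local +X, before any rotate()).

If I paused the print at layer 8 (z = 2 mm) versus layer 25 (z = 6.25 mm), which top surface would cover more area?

layer 8 (z = 2 mm)

Layer 8 (z = 2): the cube is present — its section is the full 4.5×9 rectangle (area 40.50 mm²); the cylinder at (6.5, 14) is absent (z outside [2.5, 6.5]); Merging all regions: only the 4.5×9 cube is present, so the union is just that shape — area = 40.50 mm². So its area = 40.50 mm². Layer 25 (z = 6.25): the cube is not intersected at this z (z outside [0, 6]); the r=3 cylinder at (6.5, 14) gives a regular 24-gon of circumradius 3 (constant along its height) (area = (24/2)·3.000²·sin(360°/24) = 27.95 mm²); Combining (union): only the r=3 cylinder at (6.5, 14) is present, so the union is just that shape — area = 27.95 mm². So its area = 27.95 mm². Layer 8 is larger (40.50 vs 27.95 mm²).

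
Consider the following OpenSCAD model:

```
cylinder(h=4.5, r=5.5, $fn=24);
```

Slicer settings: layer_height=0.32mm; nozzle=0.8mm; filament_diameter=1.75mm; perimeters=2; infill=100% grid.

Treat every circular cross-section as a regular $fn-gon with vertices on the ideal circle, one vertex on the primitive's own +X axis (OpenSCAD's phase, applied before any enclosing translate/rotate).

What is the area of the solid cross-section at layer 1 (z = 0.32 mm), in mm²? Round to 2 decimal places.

At z = 0.32 mm: the r=5.5 cylinder contributes a regular 24-gon of circumradius 5.5 (area = (24/2)·5.500²·sin(360°/24) = 93.95 mm²). Overall, the cross-section is a single solid region. Net area = 93.95 mm².

93.95 mm²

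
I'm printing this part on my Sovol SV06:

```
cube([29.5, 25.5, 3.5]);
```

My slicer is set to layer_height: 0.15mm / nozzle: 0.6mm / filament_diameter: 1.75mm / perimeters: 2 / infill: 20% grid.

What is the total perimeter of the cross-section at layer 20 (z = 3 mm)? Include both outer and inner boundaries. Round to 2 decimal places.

At z = 3 mm: the cube (footprint 29.5×25.5) is included at this height (perimeter 110.00 mm). Overall, the cross-section is a single solid region. Total boundary length (outer) = 110.00 mm.

110.00 mm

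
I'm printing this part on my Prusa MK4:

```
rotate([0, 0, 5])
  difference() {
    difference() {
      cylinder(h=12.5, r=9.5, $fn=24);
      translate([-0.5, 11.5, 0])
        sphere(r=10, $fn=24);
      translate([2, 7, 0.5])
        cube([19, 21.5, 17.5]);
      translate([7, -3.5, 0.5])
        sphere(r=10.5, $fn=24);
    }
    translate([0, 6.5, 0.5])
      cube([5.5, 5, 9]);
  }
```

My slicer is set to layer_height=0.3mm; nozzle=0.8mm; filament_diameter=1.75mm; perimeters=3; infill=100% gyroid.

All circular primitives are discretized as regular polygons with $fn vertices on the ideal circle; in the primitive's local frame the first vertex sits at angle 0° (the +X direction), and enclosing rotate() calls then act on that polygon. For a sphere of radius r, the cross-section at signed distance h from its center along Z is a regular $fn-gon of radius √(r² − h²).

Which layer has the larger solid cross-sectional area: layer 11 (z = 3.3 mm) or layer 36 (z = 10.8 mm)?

Layer 11 (z = 3.3): the r=9.5 cylinder gives a regular 24-gon of circumradius 9.5 (constant along its height) (area = (24/2)·9.500²·sin(360°/24) = 280.30 mm²); the sphere at (-0.5, 11.5): section is a regular 24-gon, circumradius = √(r²−h²) = √(10²−3.3²) = 9.440 (area = (24/2)·9.440²·sin(360°/24) = 276.76 mm²); the cube at (2, 7) (footprint 19×21.5) is included at this height (area 408.50 mm²); the sphere at (7, -3.5): section is a regular 24-gon, circumradius = √(r²−h²) = √(10.5²−2.8²) = 10.120 (area = (24/2)·10.120²·sin(360°/24) = 318.07 mm²); Taking the first minus the rest: starting from the r=9.5 cylinder (280.30 mm²), the r=10 sphere at (-0.5, 11.5) partially overlaps it — only the 76.14 mm² overlap (of its 276.76 mm²) is removed, clipping the outline; the 19×21.5 cube at (2, 7) misses the remaining region (no effect); the r=10.5 sphere at (7, -3.5) partially overlaps it — only the 132.54 mm² overlap (of its 318.07 mm²) is removed, clipping the outline — area = 71.62 mm²; the cube at (0, 6.5) (footprint 5.5×5) is included at this height (area 27.50 mm²); Taking the first minus the rest: starting from that combined region (71.62 mm²), the 5.5×5 cube at (0, 6.5) misses the remaining region (no effect) — area = 71.62 mm²; (whole slice rotated 5° about Z — lengths, areas and connectivity unchanged). So its area = 71.62 mm². Layer 36 (z = 10.8): the cylinder: section is a regular 24-gon, circumradius r=9.5 (area = (24/2)·9.500²·sin(360°/24) = 280.30 mm²); the sphere at (-0.5, 11.5) is absent (|z−center|=10.800 > r=10); the cube at (2, 7) (footprint 19×21.5) is included at this height (area 408.50 mm²); the r=10.5 sphere at (7, -3.5) contributes a regular 24-gon of circumradius √(10.5²−10.3²) = 2.040 (area = (24/2)·2.040²·sin(360°/24) = 12.92 mm²); Taking the first minus the rest: starting from the r=9.5 cylinder (280.30 mm²), the 19×21.5 cube at (2, 7) partially overlaps it — only the 5.89 mm² overlap (of its 408.50 mm²) is removed, clipping the outline; the r=10.5 sphere at (7, -3.5) partially overlaps it — only the 12.16 mm² overlap (of its 12.92 mm²) is removed, clipping the outline — area = 262.24 mm²; the cube at (0, 6.5) is not intersected at this z (z outside [0.5, 9.5]); Taking the first minus the rest: none of the subtracted shapes is present at this height, so that combined region is unchanged — area = 262.24 mm²; (rotated 5° about Z; rotation is an isometry so areas/perimeters/island counts are preserved). So its area = 262.24 mm². Layer 36 is larger (262.24 vs 71.62 mm²).

layer 36 (z = 10.8 mm)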